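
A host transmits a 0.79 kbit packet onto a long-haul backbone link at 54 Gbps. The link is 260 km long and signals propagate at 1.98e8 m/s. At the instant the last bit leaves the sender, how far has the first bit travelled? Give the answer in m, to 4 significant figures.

2.897 m

t_tx = L/R = 790/54000000000 = 1.46296e-08 s.
Distance = s × t_tx = 198000000 × 1.46296e-08 = 2.897 m.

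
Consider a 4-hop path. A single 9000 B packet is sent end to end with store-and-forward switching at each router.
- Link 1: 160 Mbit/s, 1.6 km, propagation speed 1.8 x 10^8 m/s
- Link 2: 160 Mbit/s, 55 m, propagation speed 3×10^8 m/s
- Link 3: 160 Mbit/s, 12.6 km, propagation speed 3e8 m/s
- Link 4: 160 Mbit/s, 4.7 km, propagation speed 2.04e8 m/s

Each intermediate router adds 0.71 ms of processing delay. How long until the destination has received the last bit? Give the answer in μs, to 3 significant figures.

4000 μs

L = 9000 × 8 = 72000 bits.
Transmission delay per hop = L/R = 72000/160000000 = 450 μs; 4 hops → 1800 μs.
Propagation delays (d/s per hop): 8.88889, 0.183333, 42, 23.0392 μs; sum = 74.1114 μs.
Processing at 3 router(s): 3 × 0.71 ms = 2130 μs.
End-to-end = 4000 μs.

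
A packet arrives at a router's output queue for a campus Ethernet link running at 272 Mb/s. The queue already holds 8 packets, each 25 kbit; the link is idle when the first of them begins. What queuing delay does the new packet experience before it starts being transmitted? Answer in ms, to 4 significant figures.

Each queued packet: L/R = 25000/272000000 = 0.0919118 ms.
8 queued → 0.735294 ms.
Queuing delay = 0.7353 ms.

0.7353 ms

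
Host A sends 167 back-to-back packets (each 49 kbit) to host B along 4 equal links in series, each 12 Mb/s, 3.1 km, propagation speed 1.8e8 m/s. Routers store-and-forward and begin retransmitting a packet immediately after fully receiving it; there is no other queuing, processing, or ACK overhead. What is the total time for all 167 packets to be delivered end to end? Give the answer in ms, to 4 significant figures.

694.2 ms

Per-hop transmission t_tx = L/R = 49000/12000000 = 4.08333 ms.
Per-hop propagation t_prop = 3100/180000000 = 0.0172222 ms.
Pipeline fill: first packet needs 4·t_tx to clear all hops; remaining 166 packets each add one t_tx.
Total = (4+167-1)·t_tx + 4·t_prop = 170·4.08333 + 4·0.0172222 = 694.2 ms.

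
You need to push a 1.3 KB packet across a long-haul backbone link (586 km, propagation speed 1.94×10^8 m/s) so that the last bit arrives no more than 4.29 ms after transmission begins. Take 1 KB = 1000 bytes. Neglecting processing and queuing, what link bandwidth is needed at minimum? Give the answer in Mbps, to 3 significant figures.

L = 10400 bits.
Propagation delay = 586000 / 194000000 = 3.02062 ms.
Transmission budget = 4.29 − 3.02062 = 1.26938 ms.
R ≥ L / t_tx = 10400 bits / 0.00126938 s = 8.19 Mbps.

8.19 Mbps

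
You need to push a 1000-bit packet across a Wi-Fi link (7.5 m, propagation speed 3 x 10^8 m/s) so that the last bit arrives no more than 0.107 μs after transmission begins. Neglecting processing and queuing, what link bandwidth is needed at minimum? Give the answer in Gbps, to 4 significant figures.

Propagation delay = 7.5 / 300000000 = 0.025 μs.
Transmission budget = 0.107 − 0.025 = 0.082 μs.
R ≥ L / t_tx = 1000 bits / 8.2e-08 s = 12.20 Gbps.

12.20 Gbps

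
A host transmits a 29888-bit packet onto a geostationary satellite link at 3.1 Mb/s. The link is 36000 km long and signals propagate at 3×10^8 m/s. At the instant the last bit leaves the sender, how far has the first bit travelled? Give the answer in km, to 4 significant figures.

2892 km

t_tx = L/R = 29888/3100000 = 0.00964129 s.
Distance = s × t_tx = 300000000 × 0.00964129 = 2892 km.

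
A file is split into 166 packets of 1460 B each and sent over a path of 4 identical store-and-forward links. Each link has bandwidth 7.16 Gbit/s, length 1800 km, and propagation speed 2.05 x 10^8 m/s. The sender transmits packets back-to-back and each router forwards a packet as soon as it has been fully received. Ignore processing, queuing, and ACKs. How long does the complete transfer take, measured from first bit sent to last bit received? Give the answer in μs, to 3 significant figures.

35400 μs

Per-hop transmission t_tx = L/R = 11680/7160000000 = 1.63128 μs.
Per-hop propagation t_prop = 1800000/2.05e+08 = 8780.49 μs.
Pipeline fill: first packet needs 4·t_tx to clear all hops; remaining 165 packets each add one t_tx.
Total = (4+166-1)·t_tx + 4·t_prop = 169·1.63128 + 4·8780.49 = 35400 μs.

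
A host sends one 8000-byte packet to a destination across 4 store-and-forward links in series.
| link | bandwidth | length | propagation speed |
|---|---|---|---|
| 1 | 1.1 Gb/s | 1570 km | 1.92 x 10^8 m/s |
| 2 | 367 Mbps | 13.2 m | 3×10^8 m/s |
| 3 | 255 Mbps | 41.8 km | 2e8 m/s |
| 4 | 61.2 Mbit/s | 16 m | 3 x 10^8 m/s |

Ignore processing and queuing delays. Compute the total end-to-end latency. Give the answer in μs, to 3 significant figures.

9920 μs

L = 8000 × 8 = 64000 bits.
Transmission delays (L/R per hop): 58.1818, 174.387, 250.98, 1045.75 μs; sum = 1529.3 μs.
Propagation delays (d/s per hop): 8177.08, 0.044, 209, 0.0533333 μs; sum = 8386.18 μs.
End-to-end = 9920 μs.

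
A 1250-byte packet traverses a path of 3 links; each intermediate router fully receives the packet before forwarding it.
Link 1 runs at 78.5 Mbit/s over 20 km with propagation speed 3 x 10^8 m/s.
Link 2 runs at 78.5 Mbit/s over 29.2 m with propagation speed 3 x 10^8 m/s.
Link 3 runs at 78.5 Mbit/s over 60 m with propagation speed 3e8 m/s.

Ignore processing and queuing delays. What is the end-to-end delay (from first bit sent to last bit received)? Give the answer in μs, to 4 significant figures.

L = 1250 × 8 = 10000 bits.
Transmission delay per hop = L/R = 10000/78500000 = 127.389 μs; 3 hops → 382.166 μs.
Propagation delays (d/s per hop): 66.6667, 0.0973333, 0.2 μs; sum = 66.964 μs.
End-to-end = 449.1 μs.

449.1 μs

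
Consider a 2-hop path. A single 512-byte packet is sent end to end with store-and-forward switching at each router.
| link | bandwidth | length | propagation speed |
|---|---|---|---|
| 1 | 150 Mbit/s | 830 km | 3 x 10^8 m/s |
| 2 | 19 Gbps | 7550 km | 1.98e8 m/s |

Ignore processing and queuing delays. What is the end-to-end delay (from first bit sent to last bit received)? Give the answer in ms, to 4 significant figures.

L = 512 × 8 = 4096 bits.
Transmission delays (L/R per hop): 0.0273067, 0.000215579 ms; sum = 0.0275222 ms.
Propagation delays (d/s per hop): 2.76667, 38.1313 ms; sum = 40.898 ms.
End-to-end = 40.93 ms.

40.93 ms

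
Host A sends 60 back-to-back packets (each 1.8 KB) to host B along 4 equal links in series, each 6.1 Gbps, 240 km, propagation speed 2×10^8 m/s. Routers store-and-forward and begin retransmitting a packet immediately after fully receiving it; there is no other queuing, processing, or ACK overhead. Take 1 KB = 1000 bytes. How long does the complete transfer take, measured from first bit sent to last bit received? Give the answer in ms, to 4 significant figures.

4.949 ms

Per-hop transmission t_tx = L/R = 14400/6100000000 = 0.00236066 ms.
Per-hop propagation t_prop = 240000/200000000 = 1.2 ms.
Pipeline fill: first packet needs 4·t_tx to clear all hops; remaining 59 packets each add one t_tx.
Total = (4+60-1)·t_tx + 4·t_prop = 63·0.00236066 + 4·1.2 = 4.949 ms.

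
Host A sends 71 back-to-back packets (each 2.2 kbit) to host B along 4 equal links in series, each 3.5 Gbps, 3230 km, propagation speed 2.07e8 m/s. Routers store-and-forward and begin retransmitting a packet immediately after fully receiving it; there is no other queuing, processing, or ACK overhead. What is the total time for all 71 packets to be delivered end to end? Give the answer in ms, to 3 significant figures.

Per-hop transmission t_tx = L/R = 2200/3500000000 = 0.000628571 ms.
Per-hop propagation t_prop = 3230000/2.07e+08 = 15.6039 ms.
Pipeline fill: first packet needs 4·t_tx to clear all hops; remaining 70 packets each add one t_tx.
Total = (4+71-1)·t_tx + 4·t_prop = 74·0.000628571 + 4·15.6039 = 62.5 ms.

62.5 ms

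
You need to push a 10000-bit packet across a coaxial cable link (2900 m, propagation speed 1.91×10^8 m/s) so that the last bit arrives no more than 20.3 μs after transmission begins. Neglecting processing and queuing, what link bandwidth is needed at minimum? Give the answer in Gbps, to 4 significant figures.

Propagation delay = 2900 / 191000000 = 15.1832 μs.
Transmission budget = 20.3 − 15.1832 = 5.11675 μs.
R ≥ L / t_tx = 10000 bits / 5.11675e-06 s = 1.954 Gbps.

1.954 Gbps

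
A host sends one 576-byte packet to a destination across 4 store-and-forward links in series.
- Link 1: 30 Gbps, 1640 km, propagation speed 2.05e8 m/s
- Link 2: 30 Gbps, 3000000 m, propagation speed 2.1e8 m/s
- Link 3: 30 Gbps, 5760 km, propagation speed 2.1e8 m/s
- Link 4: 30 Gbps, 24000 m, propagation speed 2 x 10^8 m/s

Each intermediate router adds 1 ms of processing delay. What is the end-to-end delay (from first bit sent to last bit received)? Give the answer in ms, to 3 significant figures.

52.8 ms

L = 576 × 8 = 4608 bits.
Transmission delay per hop = L/R = 4608/30000000000 = 0.0001536 ms; 4 hops → 0.0006144 ms.
Propagation delays (d/s per hop): 8, 14.2857, 27.4286, 0.12 ms; sum = 49.8343 ms.
Processing at 3 router(s): 3 × 1 ms = 3 ms.
End-to-end = 52.8 ms.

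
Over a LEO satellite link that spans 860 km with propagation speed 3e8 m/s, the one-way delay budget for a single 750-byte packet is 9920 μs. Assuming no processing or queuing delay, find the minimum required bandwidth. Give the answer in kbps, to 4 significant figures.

L = 6000 bits.
Propagation delay = 860000 / 300000000 = 2866.67 μs.
Transmission budget = 9920 − 2866.67 = 7053.33 μs.
R ≥ L / t_tx = 6000 bits / 0.00705333 s = 850.7 kbps.

850.7 kbps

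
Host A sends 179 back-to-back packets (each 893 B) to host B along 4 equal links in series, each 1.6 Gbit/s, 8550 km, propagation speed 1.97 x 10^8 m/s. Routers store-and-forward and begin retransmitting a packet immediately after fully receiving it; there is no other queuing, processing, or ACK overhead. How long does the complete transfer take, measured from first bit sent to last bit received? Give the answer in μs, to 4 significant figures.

174400 μs

Per-hop transmission t_tx = L/R = 7144/1600000000 = 4.465 μs.
Per-hop propagation t_prop = 8550000/197000000 = 43401 μs.
Pipeline fill: first packet needs 4·t_tx to clear all hops; remaining 178 packets each add one t_tx.
Total = (4+179-1)·t_tx + 4·t_prop = 182·4.465 + 4·43401 = 174400 μs.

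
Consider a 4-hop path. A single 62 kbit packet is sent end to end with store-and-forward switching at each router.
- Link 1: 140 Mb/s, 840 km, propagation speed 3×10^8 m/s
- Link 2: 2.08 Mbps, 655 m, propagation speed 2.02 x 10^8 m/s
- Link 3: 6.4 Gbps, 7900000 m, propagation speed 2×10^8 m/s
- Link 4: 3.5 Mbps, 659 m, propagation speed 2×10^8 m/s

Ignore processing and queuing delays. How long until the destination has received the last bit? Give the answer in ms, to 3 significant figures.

L = 62000 bits.
Transmission delays (L/R per hop): 0.442857, 29.8077, 0.0096875, 17.7143 ms; sum = 47.9745 ms.
Propagation delays (d/s per hop): 2.8, 0.00324257, 39.5, 0.003295 ms; sum = 42.3065 ms.
End-to-end = 90.3 ms.

90.3 ms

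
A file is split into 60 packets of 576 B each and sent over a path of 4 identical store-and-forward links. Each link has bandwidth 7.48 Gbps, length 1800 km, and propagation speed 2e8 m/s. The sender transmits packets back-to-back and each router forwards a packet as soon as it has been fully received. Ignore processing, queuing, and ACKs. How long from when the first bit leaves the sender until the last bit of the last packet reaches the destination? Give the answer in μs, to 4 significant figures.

36040 μs

Per-hop transmission t_tx = L/R = 4608/7480000000 = 0.616043 μs.
Per-hop propagation t_prop = 1800000/200000000 = 9000 μs.
Pipeline fill: first packet needs 4·t_tx to clear all hops; remaining 59 packets each add one t_tx.
Total = (4+60-1)·t_tx + 4·t_prop = 63·0.616043 + 4·9000 = 36040 μs.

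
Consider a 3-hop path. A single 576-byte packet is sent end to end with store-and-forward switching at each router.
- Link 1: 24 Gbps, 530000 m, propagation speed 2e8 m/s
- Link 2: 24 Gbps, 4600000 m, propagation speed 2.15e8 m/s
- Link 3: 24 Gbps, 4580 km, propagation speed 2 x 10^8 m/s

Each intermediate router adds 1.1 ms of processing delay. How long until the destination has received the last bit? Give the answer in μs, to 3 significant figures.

49100 μs

L = 576 × 8 = 4608 bits.
Transmission delay per hop = L/R = 4608/24000000000 = 0.192 μs; 3 hops → 0.576 μs.
Propagation delays (d/s per hop): 2650, 21395.3, 22900 μs; sum = 46945.3 μs.
Processing at 2 router(s): 2 × 1.1 ms = 2200 μs.
End-to-end = 49100 μs.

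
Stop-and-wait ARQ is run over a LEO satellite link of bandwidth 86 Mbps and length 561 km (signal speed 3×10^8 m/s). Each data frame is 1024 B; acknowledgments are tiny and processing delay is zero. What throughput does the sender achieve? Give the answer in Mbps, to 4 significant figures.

2.136 Mbps

t_tx = L/R = 8192/86000000 = 9.52558e-05 s.
t_prop = 561000/300000000 = 0.00187 s; RTT = 0.00374 s.
Cycle = t_tx + RTT = 0.00383526 s.
Throughput = L / cycle = 8192 / 0.00383526 = 2.136 Mbps.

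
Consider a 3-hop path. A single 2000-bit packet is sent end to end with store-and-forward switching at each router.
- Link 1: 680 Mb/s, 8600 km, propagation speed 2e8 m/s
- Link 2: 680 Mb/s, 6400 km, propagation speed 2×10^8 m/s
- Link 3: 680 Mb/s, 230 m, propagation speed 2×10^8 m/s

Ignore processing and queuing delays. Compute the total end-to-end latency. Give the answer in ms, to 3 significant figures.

Transmission delay per hop = L/R = 2000/680000000 = 0.00294118 ms; 3 hops → 0.00882353 ms.
Propagation delays (d/s per hop): 43, 32, 0.00115 ms; sum = 75.0012 ms.
End-to-end = 75.0 ms.

75.0 ms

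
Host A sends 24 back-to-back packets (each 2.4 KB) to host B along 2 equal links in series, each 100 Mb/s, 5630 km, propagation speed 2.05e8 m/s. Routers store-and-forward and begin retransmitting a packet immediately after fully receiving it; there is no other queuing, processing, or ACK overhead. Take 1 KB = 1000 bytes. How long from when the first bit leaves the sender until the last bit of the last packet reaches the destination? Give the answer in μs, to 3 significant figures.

59700 μs

Per-hop transmission t_tx = L/R = 19200/100000000 = 192 μs.
Per-hop propagation t_prop = 5630000/2.05e+08 = 27463.4 μs.
Pipeline fill: first packet needs 2·t_tx to clear all hops; remaining 23 packets each add one t_tx.
Total = (2+24-1)·t_tx + 2·t_prop = 25·192 + 2·27463.4 = 59700 μs.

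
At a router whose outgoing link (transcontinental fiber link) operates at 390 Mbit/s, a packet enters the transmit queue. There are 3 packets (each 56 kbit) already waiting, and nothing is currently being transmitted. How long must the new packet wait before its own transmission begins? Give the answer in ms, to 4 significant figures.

Each queued packet: L/R = 56000/390000000 = 0.14359 ms.
3 queued → 0.430769 ms.
Queuing delay = 0.4308 ms.

0.4308 ms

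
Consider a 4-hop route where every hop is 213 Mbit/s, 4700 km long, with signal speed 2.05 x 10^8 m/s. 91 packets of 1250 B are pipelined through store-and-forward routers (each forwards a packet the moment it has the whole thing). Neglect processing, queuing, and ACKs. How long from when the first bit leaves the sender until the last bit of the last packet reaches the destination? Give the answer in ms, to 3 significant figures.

96.1 ms

Per-hop transmission t_tx = L/R = 10000/213000000 = 0.0469484 ms.
Per-hop propagation t_prop = 4700000/2.05e+08 = 22.9268 ms.
Pipeline fill: first packet needs 4·t_tx to clear all hops; remaining 90 packets each add one t_tx.
Total = (4+91-1)·t_tx + 4·t_prop = 94·0.0469484 + 4·22.9268 = 96.1 ms.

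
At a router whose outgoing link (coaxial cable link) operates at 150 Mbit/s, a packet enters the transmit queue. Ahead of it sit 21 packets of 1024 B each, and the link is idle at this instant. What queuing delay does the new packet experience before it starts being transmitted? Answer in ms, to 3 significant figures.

Each queued packet: L/R = 8192/150000000 = 0.0546133 ms.
21 queued → 1.14688 ms.
Queuing delay = 1.15 ms.

1.15 ms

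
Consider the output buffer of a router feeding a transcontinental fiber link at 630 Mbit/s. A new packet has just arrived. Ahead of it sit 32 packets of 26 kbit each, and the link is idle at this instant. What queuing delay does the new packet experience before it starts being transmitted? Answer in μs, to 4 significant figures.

Each queued packet: L/R = 26000/630000000 = 41.2698 μs.
32 queued → 1320.63 μs.
Queuing delay = 1321 μs.

1321 μs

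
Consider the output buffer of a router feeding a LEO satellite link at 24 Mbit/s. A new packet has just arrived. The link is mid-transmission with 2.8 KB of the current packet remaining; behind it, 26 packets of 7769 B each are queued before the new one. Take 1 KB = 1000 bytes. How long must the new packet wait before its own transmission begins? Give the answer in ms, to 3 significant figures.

68.3 ms

Each queued packet: L/R = 62152/24000000 = 2.58967 ms.
26 queued → 67.3313 ms.
Plus remaining 22400 bits of current packet: 0.933333 ms.
Queuing delay = 68.3 ms.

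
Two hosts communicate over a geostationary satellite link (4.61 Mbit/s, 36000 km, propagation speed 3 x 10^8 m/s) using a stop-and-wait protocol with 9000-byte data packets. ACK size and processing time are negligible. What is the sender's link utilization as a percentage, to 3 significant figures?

6.11 %

t_tx = L/R = 72000/4610000 = 0.0156182 s.
t_prop = 36000000/300000000 = 0.12 s; RTT = 0.24 s.
Cycle = t_tx + RTT = 0.255618 s.
Utilization = t_tx / cycle = 0.0156182/0.255618 = 6.11 %.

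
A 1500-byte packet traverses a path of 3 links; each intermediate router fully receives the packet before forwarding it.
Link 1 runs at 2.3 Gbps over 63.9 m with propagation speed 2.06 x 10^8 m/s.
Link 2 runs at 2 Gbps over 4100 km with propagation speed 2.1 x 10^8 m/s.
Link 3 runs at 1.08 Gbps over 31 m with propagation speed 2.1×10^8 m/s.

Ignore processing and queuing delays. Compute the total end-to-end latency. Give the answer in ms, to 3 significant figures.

19.5 ms

L = 1500 × 8 = 12000 bits.
Transmission delays (L/R per hop): 0.00521739, 0.006, 0.0111111 ms; sum = 0.0223285 ms.
Propagation delays (d/s per hop): 0.000310194, 19.5238, 0.000147619 ms; sum = 19.5243 ms.
End-to-end = 19.5 ms.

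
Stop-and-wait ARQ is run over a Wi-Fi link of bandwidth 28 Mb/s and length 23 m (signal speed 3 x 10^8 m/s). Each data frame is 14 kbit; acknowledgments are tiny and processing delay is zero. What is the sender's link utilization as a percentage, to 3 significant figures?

100 %

t_tx = L/R = 14000/28000000 = 0.0005 s.
t_prop = 23/300000000 = 7.66667e-08 s; RTT = 1.53333e-07 s.
Cycle = t_tx + RTT = 0.000500153 s.
Utilization = t_tx / cycle = 0.0005/0.000500153 = 100 %.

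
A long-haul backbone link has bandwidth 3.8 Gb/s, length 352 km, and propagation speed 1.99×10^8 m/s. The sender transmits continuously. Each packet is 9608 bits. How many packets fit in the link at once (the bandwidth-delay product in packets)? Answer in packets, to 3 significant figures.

700 packets

Propagation delay = 352000 / 199000000 = 0.00176884 s.
BDP = R × t_prop = 3800000000 × 0.00176884 = 6721610 bits.
In packets of 9608 bits: 700 packets.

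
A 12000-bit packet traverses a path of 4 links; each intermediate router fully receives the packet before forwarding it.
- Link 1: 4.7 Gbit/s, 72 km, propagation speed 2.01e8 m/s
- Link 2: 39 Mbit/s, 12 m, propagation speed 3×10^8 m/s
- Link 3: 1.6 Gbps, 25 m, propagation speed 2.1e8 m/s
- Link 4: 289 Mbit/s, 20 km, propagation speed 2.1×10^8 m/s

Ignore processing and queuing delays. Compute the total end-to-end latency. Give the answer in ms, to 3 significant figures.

0.813 ms

Transmission delays (L/R per hop): 0.00255319, 0.307692, 0.0075, 0.0415225 ms; sum = 0.359268 ms.
Propagation delays (d/s per hop): 0.358209, 4e-05, 0.000119048, 0.0952381 ms; sum = 0.453606 ms.
End-to-end = 0.813 ms.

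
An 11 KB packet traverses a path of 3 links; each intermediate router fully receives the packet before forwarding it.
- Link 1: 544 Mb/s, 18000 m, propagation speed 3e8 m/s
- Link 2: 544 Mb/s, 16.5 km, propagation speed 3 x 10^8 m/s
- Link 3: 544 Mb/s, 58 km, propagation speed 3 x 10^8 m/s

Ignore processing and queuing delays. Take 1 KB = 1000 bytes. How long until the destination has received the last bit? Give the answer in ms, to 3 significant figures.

L = 88000 bits.
Transmission delay per hop = L/R = 88000/544000000 = 0.161765 ms; 3 hops → 0.485294 ms.
Propagation delays (d/s per hop): 0.06, 0.055, 0.193333 ms; sum = 0.308333 ms.
End-to-end = 0.794 ms.

0.794 ms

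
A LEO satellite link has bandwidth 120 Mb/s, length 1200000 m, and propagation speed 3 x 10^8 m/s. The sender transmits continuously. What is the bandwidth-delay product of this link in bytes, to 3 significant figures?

Propagation delay = 1200000 / 300000000 = 0.004 s.
BDP = R × t_prop = 120000000 × 0.004 = 480000 bits.
In bytes: 480000/8 = 60000 bytes.

60000 bytes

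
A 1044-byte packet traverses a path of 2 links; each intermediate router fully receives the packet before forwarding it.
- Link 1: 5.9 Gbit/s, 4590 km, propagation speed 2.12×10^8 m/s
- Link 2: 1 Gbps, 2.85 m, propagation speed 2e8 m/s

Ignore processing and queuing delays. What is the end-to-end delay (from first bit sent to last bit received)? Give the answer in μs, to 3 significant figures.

21700 μs

L = 1044 × 8 = 8352 bits.
Transmission delays (L/R per hop): 1.41559, 8.352 μs; sum = 9.76759 μs.
Propagation delays (d/s per hop): 21650.9, 0.01425 μs; sum = 21651 μs.
End-to-end = 21700 μs.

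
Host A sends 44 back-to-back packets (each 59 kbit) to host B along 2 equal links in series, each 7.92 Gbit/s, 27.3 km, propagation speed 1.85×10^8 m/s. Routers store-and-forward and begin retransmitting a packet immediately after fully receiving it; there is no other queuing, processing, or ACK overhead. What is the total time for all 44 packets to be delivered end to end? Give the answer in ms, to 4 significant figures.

0.6304 ms

Per-hop transmission t_tx = L/R = 59000/7920000000 = 0.00744949 ms.
Per-hop propagation t_prop = 27300/185000000 = 0.147568 ms.
Pipeline fill: first packet needs 2·t_tx to clear all hops; remaining 43 packets each add one t_tx.
Total = (2+44-1)·t_tx + 2·t_prop = 45·0.00744949 + 2·0.147568 = 0.6304 ms.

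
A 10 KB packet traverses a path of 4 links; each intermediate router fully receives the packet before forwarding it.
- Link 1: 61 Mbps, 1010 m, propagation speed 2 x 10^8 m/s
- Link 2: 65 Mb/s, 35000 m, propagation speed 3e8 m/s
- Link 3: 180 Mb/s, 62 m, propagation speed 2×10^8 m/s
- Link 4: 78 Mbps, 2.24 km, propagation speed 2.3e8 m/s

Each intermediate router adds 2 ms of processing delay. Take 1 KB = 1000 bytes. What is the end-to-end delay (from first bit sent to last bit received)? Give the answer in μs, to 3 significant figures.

L = 80000 bits.
Transmission delays (L/R per hop): 1311.48, 1230.77, 444.444, 1025.64 μs; sum = 4012.33 μs.
Propagation delays (d/s per hop): 5.05, 116.667, 0.31, 9.73913 μs; sum = 131.766 μs.
Processing at 3 router(s): 3 × 2 ms = 6000 μs.
End-to-end = 10100 μs.

10100 μs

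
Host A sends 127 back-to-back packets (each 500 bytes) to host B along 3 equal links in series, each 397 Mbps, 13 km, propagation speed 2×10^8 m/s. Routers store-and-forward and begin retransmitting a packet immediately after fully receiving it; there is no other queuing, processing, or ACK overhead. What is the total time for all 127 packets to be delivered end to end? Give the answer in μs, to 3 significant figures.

Per-hop transmission t_tx = L/R = 4000/397000000 = 10.0756 μs.
Per-hop propagation t_prop = 13000/200000000 = 65 μs.
Pipeline fill: first packet needs 3·t_tx to clear all hops; remaining 126 packets each add one t_tx.
Total = (3+127-1)·t_tx + 3·t_prop = 129·10.0756 + 3·65 = 1490 μs.

1490 μs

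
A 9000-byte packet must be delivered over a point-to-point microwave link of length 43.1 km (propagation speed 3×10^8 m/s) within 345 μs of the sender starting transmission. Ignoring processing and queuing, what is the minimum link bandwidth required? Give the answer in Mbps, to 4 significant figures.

L = 72000 bits.
Propagation delay = 43100 / 300000000 = 143.667 μs.
Transmission budget = 345 − 143.667 = 201.333 μs.
R ≥ L / t_tx = 72000 bits / 0.000201333 s = 357.6 Mbps.

357.6 Mbps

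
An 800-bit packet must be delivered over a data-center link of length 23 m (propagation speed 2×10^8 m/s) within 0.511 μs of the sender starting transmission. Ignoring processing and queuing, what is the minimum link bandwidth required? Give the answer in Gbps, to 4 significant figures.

Propagation delay = 23 / 200000000 = 0.115 μs.
Transmission budget = 0.511 − 0.115 = 0.396 μs.
R ≥ L / t_tx = 800 bits / 3.96e-07 s = 2.020 Gbps.

2.020 Gbps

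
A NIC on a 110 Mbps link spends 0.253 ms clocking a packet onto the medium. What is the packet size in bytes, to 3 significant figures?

3480 bytes

L = R × t_tx = 110000000 b/s × 0.000253 s = 27830 bits.
In bytes: 27830 / 8 = 3480 bytes.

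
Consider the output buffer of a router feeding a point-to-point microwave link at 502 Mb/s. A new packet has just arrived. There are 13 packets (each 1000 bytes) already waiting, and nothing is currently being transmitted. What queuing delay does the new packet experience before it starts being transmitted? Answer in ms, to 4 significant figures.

Each queued packet: L/R = 8000/502000000 = 0.0159363 ms.
13 queued → 0.207171 ms.
Queuing delay = 0.2072 ms.

0.2072 ms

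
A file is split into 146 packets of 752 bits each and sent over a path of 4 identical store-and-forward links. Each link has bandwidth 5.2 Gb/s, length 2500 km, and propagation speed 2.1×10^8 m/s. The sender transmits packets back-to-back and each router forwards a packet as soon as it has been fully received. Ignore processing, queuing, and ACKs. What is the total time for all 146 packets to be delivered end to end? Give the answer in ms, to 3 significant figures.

Per-hop transmission t_tx = L/R = 752/5200000000 = 0.000144615 ms.
Per-hop propagation t_prop = 2500000/210000000 = 11.9048 ms.
Pipeline fill: first packet needs 4·t_tx to clear all hops; remaining 145 packets each add one t_tx.
Total = (4+146-1)·t_tx + 4·t_prop = 149·0.000144615 + 4·11.9048 = 47.6 ms.

47.6 ms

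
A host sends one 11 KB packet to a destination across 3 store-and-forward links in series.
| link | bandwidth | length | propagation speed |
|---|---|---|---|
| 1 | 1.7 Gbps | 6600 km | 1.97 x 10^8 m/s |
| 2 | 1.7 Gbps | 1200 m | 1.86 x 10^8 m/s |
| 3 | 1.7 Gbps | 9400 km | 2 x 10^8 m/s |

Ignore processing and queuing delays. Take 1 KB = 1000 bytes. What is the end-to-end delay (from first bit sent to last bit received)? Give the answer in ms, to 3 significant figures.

L = 88000 bits.
Transmission delay per hop = L/R = 88000/1700000000 = 0.0517647 ms; 3 hops → 0.155294 ms.
Propagation delays (d/s per hop): 33.5025, 0.00645161, 47 ms; sum = 80.509 ms.
End-to-end = 80.7 ms.

80.7 ms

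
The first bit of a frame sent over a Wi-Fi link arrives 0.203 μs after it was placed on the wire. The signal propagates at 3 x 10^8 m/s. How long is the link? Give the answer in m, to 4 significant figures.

d = s × t_prop = 300000000 × 2.03e-07 = 60.90 m.

60.90 m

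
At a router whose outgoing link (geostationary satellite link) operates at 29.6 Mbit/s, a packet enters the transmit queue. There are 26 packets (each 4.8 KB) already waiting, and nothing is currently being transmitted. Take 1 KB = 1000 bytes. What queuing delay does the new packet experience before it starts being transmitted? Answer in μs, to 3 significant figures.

33700 μs

Each queued packet: L/R = 38400/29600000 = 1297.3 μs.
26 queued → 33729.7 μs.
Queuing delay = 33700 μs.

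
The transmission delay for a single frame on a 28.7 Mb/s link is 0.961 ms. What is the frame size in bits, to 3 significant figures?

27600 bits

L = R × t_tx = 28700000 b/s × 0.000961 s = 27580.7 bits.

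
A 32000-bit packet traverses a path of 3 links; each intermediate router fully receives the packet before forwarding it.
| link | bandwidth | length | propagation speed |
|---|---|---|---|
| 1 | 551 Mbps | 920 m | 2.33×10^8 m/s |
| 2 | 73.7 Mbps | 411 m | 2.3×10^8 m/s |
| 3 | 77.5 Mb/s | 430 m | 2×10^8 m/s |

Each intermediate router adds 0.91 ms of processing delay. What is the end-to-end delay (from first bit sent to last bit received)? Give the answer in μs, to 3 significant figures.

Transmission delays (L/R per hop): 58.0762, 434.193, 412.903 μs; sum = 905.172 μs.
Propagation delays (d/s per hop): 3.9485, 1.78696, 2.15 μs; sum = 7.88545 μs.
Processing at 2 router(s): 2 × 0.91 ms = 1820 μs.
End-to-end = 2730 μs.

2730 μs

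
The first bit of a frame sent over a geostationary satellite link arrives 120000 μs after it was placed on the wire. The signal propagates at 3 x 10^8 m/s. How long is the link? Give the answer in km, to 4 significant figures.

36000 km

d = s × t_prop = 300000000 × 0.12 = 36000 km.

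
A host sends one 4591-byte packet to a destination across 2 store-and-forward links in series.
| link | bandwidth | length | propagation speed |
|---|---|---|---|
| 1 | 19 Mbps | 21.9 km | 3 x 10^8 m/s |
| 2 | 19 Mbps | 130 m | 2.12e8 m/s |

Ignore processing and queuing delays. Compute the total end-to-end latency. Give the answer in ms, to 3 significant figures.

L = 4591 × 8 = 36728 bits.
Transmission delay per hop = L/R = 36728/19000000 = 1.93305 ms; 2 hops → 3.86611 ms.
Propagation delays (d/s per hop): 0.073, 0.000613208 ms; sum = 0.0736132 ms.
End-to-end = 3.94 ms.

3.94 ms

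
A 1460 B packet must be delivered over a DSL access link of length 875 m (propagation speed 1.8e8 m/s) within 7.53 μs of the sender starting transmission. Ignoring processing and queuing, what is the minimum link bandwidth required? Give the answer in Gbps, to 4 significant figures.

L = 11680 bits.
Propagation delay = 875 / 180000000 = 4.86111 μs.
Transmission budget = 7.53 − 4.86111 = 2.66889 μs.
R ≥ L / t_tx = 11680 bits / 2.66889e-06 s = 4.376 Gbps.

4.376 Gbps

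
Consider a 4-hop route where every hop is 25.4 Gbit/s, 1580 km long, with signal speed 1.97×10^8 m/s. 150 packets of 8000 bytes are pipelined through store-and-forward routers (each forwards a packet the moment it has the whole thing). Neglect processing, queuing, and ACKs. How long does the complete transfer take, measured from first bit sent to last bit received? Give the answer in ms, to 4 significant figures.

Per-hop transmission t_tx = L/R = 64000/25400000000 = 0.00251969 ms.
Per-hop propagation t_prop = 1580000/197000000 = 8.0203 ms.
Pipeline fill: first packet needs 4·t_tx to clear all hops; remaining 149 packets each add one t_tx.
Total = (4+150-1)·t_tx + 4·t_prop = 153·0.00251969 + 4·8.0203 = 32.47 ms.

32.47 ms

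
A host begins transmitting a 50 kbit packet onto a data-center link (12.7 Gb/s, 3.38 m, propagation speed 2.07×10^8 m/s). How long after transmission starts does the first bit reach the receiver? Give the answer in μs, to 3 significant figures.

First bit experiences only propagation delay: d/s = 3.38/2.07e+08 = 0.0163 μs.

0.0163 μs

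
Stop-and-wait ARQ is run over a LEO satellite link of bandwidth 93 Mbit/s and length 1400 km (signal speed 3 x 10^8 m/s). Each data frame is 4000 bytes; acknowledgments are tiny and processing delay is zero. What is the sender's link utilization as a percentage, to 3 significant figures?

3.56 %

t_tx = L/R = 32000/93000000 = 0.000344086 s.
t_prop = 1400000/300000000 = 0.00466667 s; RTT = 0.00933333 s.
Cycle = t_tx + RTT = 0.00967742 s.
Utilization = t_tx / cycle = 0.000344086/0.00967742 = 3.56 %.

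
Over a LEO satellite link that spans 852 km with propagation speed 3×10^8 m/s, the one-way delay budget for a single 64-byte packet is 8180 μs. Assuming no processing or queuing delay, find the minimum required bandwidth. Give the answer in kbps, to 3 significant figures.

95.9 kbps

L = 512 bits.
Propagation delay = 852000 / 300000000 = 2840 μs.
Transmission budget = 8180 − 2840 = 5340 μs.
R ≥ L / t_tx = 512 bits / 0.00534 s = 95.9 kbps.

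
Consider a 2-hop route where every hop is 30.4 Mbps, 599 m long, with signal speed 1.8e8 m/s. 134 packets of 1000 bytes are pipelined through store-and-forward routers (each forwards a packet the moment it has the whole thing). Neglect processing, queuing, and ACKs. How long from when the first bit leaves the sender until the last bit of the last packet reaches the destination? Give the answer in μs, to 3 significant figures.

Per-hop transmission t_tx = L/R = 8000/30400000 = 263.158 μs.
Per-hop propagation t_prop = 599/180000000 = 3.32778 μs.
Pipeline fill: first packet needs 2·t_tx to clear all hops; remaining 133 packets each add one t_tx.
Total = (2+134-1)·t_tx + 2·t_prop = 135·263.158 + 2·3.32778 = 35500 μs.

35500 μs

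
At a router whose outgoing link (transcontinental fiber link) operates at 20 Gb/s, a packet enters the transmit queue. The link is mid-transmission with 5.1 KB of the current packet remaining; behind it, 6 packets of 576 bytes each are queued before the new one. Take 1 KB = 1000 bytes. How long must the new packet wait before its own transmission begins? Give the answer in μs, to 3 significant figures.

3.42 μs

Each queued packet: L/R = 4608/20000000000 = 0.2304 μs.
6 queued → 1.3824 μs.
Plus remaining 40800 bits of current packet: 2.04 μs.
Queuing delay = 3.42 μs.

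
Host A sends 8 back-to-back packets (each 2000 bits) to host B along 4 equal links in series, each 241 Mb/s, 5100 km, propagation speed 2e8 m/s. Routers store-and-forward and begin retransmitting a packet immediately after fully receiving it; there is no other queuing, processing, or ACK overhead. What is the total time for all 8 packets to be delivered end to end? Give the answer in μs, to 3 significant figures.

102000 μs

Per-hop transmission t_tx = L/R = 2000/241000000 = 8.29876 μs.
Per-hop propagation t_prop = 5100000/200000000 = 25500 μs.
Pipeline fill: first packet needs 4·t_tx to clear all hops; remaining 7 packets each add one t_tx.
Total = (4+8-1)·t_tx + 4·t_prop = 11·8.29876 + 4·25500 = 102000 μs.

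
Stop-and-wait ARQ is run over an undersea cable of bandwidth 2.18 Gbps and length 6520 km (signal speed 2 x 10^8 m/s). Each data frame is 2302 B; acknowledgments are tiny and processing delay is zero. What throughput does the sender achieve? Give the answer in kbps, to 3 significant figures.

282 kbps

t_tx = L/R = 18416/2180000000 = 8.44771e-06 s.
t_prop = 6520000/200000000 = 0.0326 s; RTT = 0.0652 s.
Cycle = t_tx + RTT = 0.0652084 s.
Throughput = L / cycle = 18416 / 0.0652084 = 282 kbps.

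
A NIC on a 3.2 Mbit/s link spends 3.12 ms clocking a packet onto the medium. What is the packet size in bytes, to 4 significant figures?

1248 bytes

L = R × t_tx = 3200000 b/s × 0.00312 s = 9984 bits.
In bytes: 9984 / 8 = 1248 bytes.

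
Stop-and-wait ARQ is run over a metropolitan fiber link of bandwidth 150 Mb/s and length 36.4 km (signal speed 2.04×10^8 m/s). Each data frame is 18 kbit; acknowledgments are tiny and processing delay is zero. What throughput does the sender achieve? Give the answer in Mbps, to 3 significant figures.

t_tx = L/R = 18000/150000000 = 0.00012 s.
t_prop = 36400/204000000 = 0.000178431 s; RTT = 0.000356863 s.
Cycle = t_tx + RTT = 0.000476863 s.
Throughput = L / cycle = 18000 / 0.000476863 = 37.7 Mbps.

37.7 Mbps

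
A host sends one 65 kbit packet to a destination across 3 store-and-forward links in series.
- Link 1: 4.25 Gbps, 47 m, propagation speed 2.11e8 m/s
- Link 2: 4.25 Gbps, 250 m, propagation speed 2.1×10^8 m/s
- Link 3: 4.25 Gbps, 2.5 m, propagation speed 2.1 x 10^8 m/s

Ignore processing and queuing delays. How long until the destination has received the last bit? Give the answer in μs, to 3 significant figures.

L = 65000 bits.
Transmission delay per hop = L/R = 65000/4250000000 = 15.2941 μs; 3 hops → 45.8824 μs.
Propagation delays (d/s per hop): 0.222749, 1.19048, 0.0119048 μs; sum = 1.42513 μs.
End-to-end = 47.3 μs.

47.3 μs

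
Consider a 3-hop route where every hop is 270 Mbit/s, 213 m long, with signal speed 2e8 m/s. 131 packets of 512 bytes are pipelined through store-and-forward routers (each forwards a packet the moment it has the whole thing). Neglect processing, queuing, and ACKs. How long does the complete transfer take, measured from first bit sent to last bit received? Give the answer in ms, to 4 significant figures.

Per-hop transmission t_tx = L/R = 4096/270000000 = 0.0151704 ms.
Per-hop propagation t_prop = 213/200000000 = 0.001065 ms.
Pipeline fill: first packet needs 3·t_tx to clear all hops; remaining 130 packets each add one t_tx.
Total = (3+131-1)·t_tx + 3·t_prop = 133·0.0151704 + 3·0.001065 = 2.021 ms.

2.021 ms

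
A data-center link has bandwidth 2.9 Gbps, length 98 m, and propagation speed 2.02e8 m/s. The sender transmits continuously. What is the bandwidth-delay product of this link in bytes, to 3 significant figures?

176 bytes

Propagation delay = 98 / 202000000 = 4.85149e-07 s.
BDP = R × t_prop = 2900000000 × 4.85149e-07 = 1406.93 bits.
In bytes: 1406.93/8 = 176 bytes.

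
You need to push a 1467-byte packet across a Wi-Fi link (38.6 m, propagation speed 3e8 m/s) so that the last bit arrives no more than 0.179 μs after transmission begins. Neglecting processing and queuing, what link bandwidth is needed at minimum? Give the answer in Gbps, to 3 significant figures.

233 Gbps

L = 11736 bits.
Propagation delay = 38.6 / 300000000 = 0.128667 μs.
Transmission budget = 0.179 − 0.128667 = 0.0503333 μs.
R ≥ L / t_tx = 11736 bits / 5.03333e-08 s = 233 Gbps.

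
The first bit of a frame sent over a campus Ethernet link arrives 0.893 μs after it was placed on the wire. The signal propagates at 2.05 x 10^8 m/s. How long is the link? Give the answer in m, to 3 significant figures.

183 m

d = s × t_prop = 2.05e+08 × 8.93e-07 = 183 m.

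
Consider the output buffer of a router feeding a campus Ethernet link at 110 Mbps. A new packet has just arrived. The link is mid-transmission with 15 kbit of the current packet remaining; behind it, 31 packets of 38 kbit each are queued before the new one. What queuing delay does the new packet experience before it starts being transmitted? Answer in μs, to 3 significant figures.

Each queued packet: L/R = 38000/110000000 = 345.455 μs.
31 queued → 10709.1 μs.
Plus remaining 15000 bits of current packet: 136.364 μs.
Queuing delay = 10800 μs.

10800 μs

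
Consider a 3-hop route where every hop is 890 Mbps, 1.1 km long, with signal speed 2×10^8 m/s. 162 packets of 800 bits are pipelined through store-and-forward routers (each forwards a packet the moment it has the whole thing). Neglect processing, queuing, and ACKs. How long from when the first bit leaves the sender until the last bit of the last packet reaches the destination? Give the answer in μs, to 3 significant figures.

164 μs

Per-hop transmission t_tx = L/R = 800/890000000 = 0.898876 μs.
Per-hop propagation t_prop = 1100/200000000 = 5.5 μs.
Pipeline fill: first packet needs 3·t_tx to clear all hops; remaining 161 packets each add one t_tx.
Total = (3+162-1)·t_tx + 3·t_prop = 164·0.898876 + 3·5.5 = 164 μs.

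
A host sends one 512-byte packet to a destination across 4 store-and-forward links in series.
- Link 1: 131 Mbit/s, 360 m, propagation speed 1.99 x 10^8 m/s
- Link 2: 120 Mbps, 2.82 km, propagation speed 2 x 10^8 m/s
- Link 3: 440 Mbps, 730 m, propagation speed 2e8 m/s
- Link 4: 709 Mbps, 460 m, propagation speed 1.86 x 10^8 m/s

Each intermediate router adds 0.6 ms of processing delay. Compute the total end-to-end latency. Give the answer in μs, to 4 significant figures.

1903 μs

L = 512 × 8 = 4096 bits.
Transmission delays (L/R per hop): 31.2672, 34.1333, 9.30909, 5.77715 μs; sum = 80.4868 μs.
Propagation delays (d/s per hop): 1.80905, 14.1, 3.65, 2.47312 μs; sum = 22.0322 μs.
Processing at 3 router(s): 3 × 0.6 ms = 1800 μs.
End-to-end = 1903 μs.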